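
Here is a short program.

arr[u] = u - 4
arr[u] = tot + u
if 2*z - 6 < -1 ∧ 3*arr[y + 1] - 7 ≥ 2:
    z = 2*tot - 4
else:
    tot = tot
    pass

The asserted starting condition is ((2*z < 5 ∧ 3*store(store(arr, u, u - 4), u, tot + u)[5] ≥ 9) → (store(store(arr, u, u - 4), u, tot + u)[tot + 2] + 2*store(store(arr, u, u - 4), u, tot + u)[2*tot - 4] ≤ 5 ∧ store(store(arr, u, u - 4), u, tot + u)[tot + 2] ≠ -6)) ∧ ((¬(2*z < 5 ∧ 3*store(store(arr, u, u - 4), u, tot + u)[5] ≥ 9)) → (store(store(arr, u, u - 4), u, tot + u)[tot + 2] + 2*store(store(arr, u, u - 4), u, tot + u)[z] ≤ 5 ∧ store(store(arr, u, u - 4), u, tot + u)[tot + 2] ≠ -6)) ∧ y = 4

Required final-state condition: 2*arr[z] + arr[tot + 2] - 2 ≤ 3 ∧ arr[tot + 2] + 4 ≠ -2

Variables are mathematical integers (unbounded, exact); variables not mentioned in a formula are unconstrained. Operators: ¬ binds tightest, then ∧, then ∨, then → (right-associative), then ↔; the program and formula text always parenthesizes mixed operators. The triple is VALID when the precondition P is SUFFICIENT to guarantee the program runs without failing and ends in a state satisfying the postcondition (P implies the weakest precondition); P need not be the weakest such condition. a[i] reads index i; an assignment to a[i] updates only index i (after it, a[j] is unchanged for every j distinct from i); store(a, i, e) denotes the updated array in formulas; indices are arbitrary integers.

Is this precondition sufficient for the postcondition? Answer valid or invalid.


Working backward. After the program, the postcondition 2*arr[z] + arr[tot + 2] - 2 ≤ 3 ∧ arr[tot + 2] + 4 ≠ -2 must hold; in canonical form it is arr[tot + 2] + 2*arr[z] ≤ 5 ∧ arr[tot + 2] ≠ -6.
Then branch requires arr[tot + 2] + 2*arr[2*tot - 4] ≤ 5 ∧ arr[tot + 2] ≠ -6; else branch requires arr[tot + 2] + 2*arr[z] ≤ 5 ∧ arr[tot + 2] ≠ -6.
Before the if: ((2*z < 5 ∧ 3*arr[y + 1] ≥ 9) → (arr[tot + 2] + 2*arr[2*tot - 4] ≤ 5 ∧ arr[tot + 2] ≠ -6)) ∧ ((¬(2*z < 5 ∧ 3*arr[y + 1] ≥ 9)) → (arr[tot + 2] + 2*arr[z] ≤ 5 ∧ arr[tot + 2] ≠ -6))
Before arr[u] := tot + u: ((2*z < 5 ∧ 3*store(arr, u, tot + u)[y + 1] ≥ 9) → (store(arr, u, tot + u)[tot + 2] + 2*store(arr, u, tot + u)[2*tot - 4] ≤ 5 ∧ store(arr, u, tot + u)[tot + 2] ≠ -6)) ∧ ((¬(2*z < 5 ∧ 3*store(arr, u, tot + u)[y + 1] ≥ 9)) → (store(arr, u, tot + u)[tot + 2] + 2*store(arr, u, tot + u)[z] ≤ 5 ∧ store(arr, u, tot + u)[tot + 2] ≠ -6))
Before arr[u] := u - 4: ((2*z < 5 ∧ 3*store(store(arr, u, u - 4), u, tot + u)[y + 1] ≥ 9) → (store(store(arr, u, u - 4), u, tot + u)[tot + 2] + 2*store(store(arr, u, u - 4), u, tot + u)[2*tot - 4] ≤ 5 ∧ store(store(arr, u, u - 4), u, tot + u)[tot + 2] ≠ -6)) ∧ ((¬(2*z < 5 ∧ 3*store(store(arr, u, u - 4), u, tot + u)[y + 1] ≥ 9)) → (store(store(arr, u, u - 4), u, tot + u)[tot + 2] + 2*store(store(arr, u, u - 4), u, tot + u)[z] ≤ 5 ∧ store(store(arr, u, u - 4), u, tot + u)[tot + 2] ≠ -6))
The weakest precondition is ((2*z < 5 ∧ 3*store(store(arr, u, u - 4), u, tot + u)[y + 1] ≥ 9) → (store(store(arr, u, u - 4), u, tot + u)[tot + 2] + 2*store(store(arr, u, u - 4), u, tot + u)[2*tot - 4] ≤ 5 ∧ store(store(arr, u, u - 4), u, tot + u)[tot + 2] ≠ -6)) ∧ ((¬(2*z < 5 ∧ 3*store(store(arr, u, u - 4), u, tot + u)[y + 1] ≥ 9)) → (store(store(arr, u, u - 4), u, tot + u)[tot + 2] + 2*store(store(arr, u, u - 4), u, tot + u)[z] ≤ 5 ∧ store(store(arr, u, u - 4), u, tot + u)[tot + 2] ≠ -6)).
Check whether ((2*z < 5 ∧ 3*store(store(arr, u, u - 4), u, tot + u)[5] ≥ 9) → (store(store(arr, u, u - 4), u, tot + u)[tot + 2] + 2*store(store(arr, u, u - 4), u, tot + u)[2*tot - 4] ≤ 5 ∧ store(store(arr, u, u - 4), u, tot + u)[tot + 2] ≠ -6)) ∧ ((¬(2*z < 5 ∧ 3*store(store(arr, u, u - 4), u, tot + u)[5] ≥ 9)) → (store(store(arr, u, u - 4), u, tot + u)[tot + 2] + 2*store(store(arr, u, u - 4), u, tot + u)[z] ≤ 5 ∧ store(store(arr, u, u - 4), u, tot + u)[tot + 2] ≠ -6)) ∧ y = 4 implies it.
Every state satisfying the precondition satisfies the weakest precondition: the implication holds.
Answer: valid


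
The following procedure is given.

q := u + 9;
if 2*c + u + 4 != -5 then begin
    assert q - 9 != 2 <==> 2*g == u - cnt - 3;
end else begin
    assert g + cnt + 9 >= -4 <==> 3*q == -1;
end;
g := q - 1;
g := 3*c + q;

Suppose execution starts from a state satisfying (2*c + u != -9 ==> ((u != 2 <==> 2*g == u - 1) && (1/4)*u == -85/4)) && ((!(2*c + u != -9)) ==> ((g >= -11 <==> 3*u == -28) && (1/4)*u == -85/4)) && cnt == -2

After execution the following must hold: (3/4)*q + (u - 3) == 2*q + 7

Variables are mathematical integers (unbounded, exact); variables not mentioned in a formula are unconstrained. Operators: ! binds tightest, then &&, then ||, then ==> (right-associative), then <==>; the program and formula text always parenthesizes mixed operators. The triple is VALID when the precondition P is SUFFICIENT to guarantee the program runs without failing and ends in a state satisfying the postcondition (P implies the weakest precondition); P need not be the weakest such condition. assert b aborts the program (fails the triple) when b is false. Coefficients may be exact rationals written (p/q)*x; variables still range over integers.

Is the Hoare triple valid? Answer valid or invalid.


Working backward. After the program, the postcondition (3/4)*q + (u - 3) == 2*q + 7 must hold; in canonical form it is u == (5/4)*q + 10.
Before g := 3*c + q: u == (5/4)*q + 10
Before g := q - 1: u == (5/4)*q + 10
Then branch requires (q != 11 <==> cnt + 2*g == u - 3) && u == (5/4)*q + 10; else branch requires (cnt + g >= -13 <==> 3*q == -1) && u == (5/4)*q + 10.
Before the if: (2*c + u != -9 ==> ((q != 11 <==> cnt + 2*g == u - 3) && u == (5/4)*q + 10)) && ((!(2*c + u != -9)) ==> ((cnt + g >= -13 <==> 3*q == -1) && u == (5/4)*q + 10))
Before q := u + 9: (2*c + u != -9 ==> ((u != 2 <==> cnt + 2*g == u - 3) && (1/4)*u == -85/4)) && ((!(2*c + u != -9)) ==> ((cnt + g >= -13 <==> 3*u == -28) && (1/4)*u == -85/4))
The weakest precondition is (2*c + u != -9 ==> ((u != 2 <==> cnt + 2*g == u - 3) && (1/4)*u == -85/4)) && ((!(2*c + u != -9)) ==> ((cnt + g >= -13 <==> 3*u == -28) && (1/4)*u == -85/4)).
Check whether (2*c + u != -9 ==> ((u != 2 <==> 2*g == u - 1) && (1/4)*u == -85/4)) && ((!(2*c + u != -9)) ==> ((g >= -11 <==> 3*u == -28) && (1/4)*u == -85/4)) && cnt == -2 implies it.
Every state satisfying the precondition satisfies the weakest precondition: the implication holds.
Answer: valid


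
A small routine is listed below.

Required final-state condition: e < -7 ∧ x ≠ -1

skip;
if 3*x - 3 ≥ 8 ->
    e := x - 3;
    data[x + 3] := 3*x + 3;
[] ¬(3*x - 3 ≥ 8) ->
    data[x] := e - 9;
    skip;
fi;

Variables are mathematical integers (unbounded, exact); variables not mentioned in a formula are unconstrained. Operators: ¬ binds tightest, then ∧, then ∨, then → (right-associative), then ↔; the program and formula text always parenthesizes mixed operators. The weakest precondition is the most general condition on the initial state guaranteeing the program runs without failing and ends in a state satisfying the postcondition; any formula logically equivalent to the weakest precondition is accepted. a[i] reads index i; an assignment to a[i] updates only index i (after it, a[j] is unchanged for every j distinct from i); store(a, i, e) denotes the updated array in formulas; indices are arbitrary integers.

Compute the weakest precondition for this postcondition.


Working backward. After the program, e < -7 ∧ x ≠ -1 must hold.
Then branch requires x < -4 ∧ x ≠ -1; else branch requires e < -7 ∧ x ≠ -1.
Before the if: (3*x ≥ 11 → (x < -4 ∧ x ≠ -1)) ∧ ((¬(3*x ≥ 11)) → (e < -7 ∧ x ≠ -1))
Before skip: (3*x ≥ 11 → (x < -4 ∧ x ≠ -1)) ∧ ((¬(3*x ≥ 11)) → (e < -7 ∧ x ≠ -1))
Answer: WP = (3*x ≥ 11 → (x < -4 ∧ x ≠ -1)) ∧ ((¬(3*x ≥ 11)) → (e < -7 ∧ x ≠ -1))


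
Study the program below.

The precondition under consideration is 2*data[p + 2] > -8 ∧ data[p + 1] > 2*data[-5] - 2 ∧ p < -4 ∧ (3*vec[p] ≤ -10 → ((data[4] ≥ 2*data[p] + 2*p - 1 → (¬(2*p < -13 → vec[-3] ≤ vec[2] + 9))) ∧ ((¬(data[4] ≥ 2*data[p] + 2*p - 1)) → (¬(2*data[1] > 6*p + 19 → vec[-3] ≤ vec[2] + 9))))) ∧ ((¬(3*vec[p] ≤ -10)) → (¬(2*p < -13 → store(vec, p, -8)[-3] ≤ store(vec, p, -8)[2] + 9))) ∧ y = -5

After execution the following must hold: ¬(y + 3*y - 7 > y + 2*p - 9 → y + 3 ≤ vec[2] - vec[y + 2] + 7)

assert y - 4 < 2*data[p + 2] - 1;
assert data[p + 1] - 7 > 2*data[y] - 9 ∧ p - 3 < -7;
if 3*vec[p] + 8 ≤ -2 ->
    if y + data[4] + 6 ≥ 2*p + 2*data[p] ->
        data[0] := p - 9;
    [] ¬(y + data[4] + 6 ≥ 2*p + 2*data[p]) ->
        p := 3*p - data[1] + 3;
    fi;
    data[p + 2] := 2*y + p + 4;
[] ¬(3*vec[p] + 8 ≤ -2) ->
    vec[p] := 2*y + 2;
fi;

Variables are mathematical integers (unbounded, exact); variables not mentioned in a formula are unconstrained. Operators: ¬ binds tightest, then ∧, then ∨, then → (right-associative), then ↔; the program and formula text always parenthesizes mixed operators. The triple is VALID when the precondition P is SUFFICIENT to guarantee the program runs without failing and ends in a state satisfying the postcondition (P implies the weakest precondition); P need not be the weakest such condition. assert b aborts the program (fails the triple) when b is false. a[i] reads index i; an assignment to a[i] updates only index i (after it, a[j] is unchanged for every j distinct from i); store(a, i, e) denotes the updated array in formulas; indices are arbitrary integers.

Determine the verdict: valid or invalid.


Working backward. After the program, the postcondition ¬(y + 3*y - 7 > y + 2*p - 9 → y + 3 ≤ vec[2] - vec[y + 2] + 7) must hold; in canonical form it is ¬(3*y > 2*p - 2 → vec[y + 2] + y ≤ vec[2] + 4).
Then branch requires (data[4] + y ≥ 2*data[p] + 2*p - 6 → (¬(3*y > 2*p - 2 → vec[y + 2] + y ≤ vec[2] + 4))) ∧ ((¬(data[4] + y ≥ 2*data[p] + 2*p - 6)) → (¬(2*data[1] + 3*y > 6*p + 4 → vec[y + 2] + y ≤ vec[2] + 4))); else branch requires ¬(3*y > 2*p - 2 → store(vec, p, 2*y + 2)[y + 2] + y ≤ store(vec, p, 2*y + 2)[2] + 4).
Before the if: (3*vec[p] ≤ -10 → ((data[4] + y ≥ 2*data[p] + 2*p - 6 → (¬(3*y > 2*p - 2 → vec[y + 2] + y ≤ vec[2] + 4))) ∧ ((¬(data[4] + y ≥ 2*data[p] + 2*p - 6)) → (¬(2*data[1] + 3*y > 6*p + 4 → vec[y + 2] + y ≤ vec[2] + 4))))) ∧ ((¬(3*vec[p] ≤ -10)) → (¬(3*y > 2*p - 2 → store(vec, p, 2*y + 2)[y + 2] + y ≤ store(vec, p, 2*y + 2)[2] + 4)))
Before assert data[p + 1] - 7 > 2*data[y] - 9 ∧ p - 3 < -7: data[p + 1] > 2*data[y] - 2 ∧ p < -4 ∧ (3*vec[p] ≤ -10 → ((data[4] + y ≥ 2*data[p] + 2*p - 6 → (¬(3*y > 2*p - 2 → vec[y + 2] + y ≤ vec[2] + 4))) ∧ ((¬(data[4] + y ≥ 2*data[p] + 2*p - 6)) → (¬(2*data[1] + 3*y > 6*p + 4 → vec[y + 2] + y ≤ vec[2] + 4))))) ∧ ((¬(3*vec[p] ≤ -10)) → (¬(3*y > 2*p - 2 → store(vec, p, 2*y + 2)[y + 2] + y ≤ store(vec, p, 2*y + 2)[2] + 4)))
Before assert y - 4 < 2*data[p + 2] - 1: y < 2*data[p + 2] + 3 ∧ data[p + 1] > 2*data[y] - 2 ∧ p < -4 ∧ (3*vec[p] ≤ -10 → ((data[4] + y ≥ 2*data[p] + 2*p - 6 → (¬(3*y > 2*p - 2 → vec[y + 2] + y ≤ vec[2] + 4))) ∧ ((¬(data[4] + y ≥ 2*data[p] + 2*p - 6)) → (¬(2*data[1] + 3*y > 6*p + 4 → vec[y + 2] + y ≤ vec[2] + 4))))) ∧ ((¬(3*vec[p] ≤ -10)) → (¬(3*y > 2*p - 2 → store(vec, p, 2*y + 2)[y + 2] + y ≤ store(vec, p, 2*y + 2)[2] + 4)))
The weakest precondition is y < 2*data[p + 2] + 3 ∧ data[p + 1] > 2*data[y] - 2 ∧ p < -4 ∧ (3*vec[p] ≤ -10 → ((data[4] + y ≥ 2*data[p] + 2*p - 6 → (¬(3*y > 2*p - 2 → vec[y + 2] + y ≤ vec[2] + 4))) ∧ ((¬(data[4] + y ≥ 2*data[p] + 2*p - 6)) → (¬(2*data[1] + 3*y > 6*p + 4 → vec[y + 2] + y ≤ vec[2] + 4))))) ∧ ((¬(3*vec[p] ≤ -10)) → (¬(3*y > 2*p - 2 → store(vec, p, 2*y + 2)[y + 2] + y ≤ store(vec, p, 2*y + 2)[2] + 4))).
Check whether 2*data[p + 2] > -8 ∧ data[p + 1] > 2*data[-5] - 2 ∧ p < -4 ∧ (3*vec[p] ≤ -10 → ((data[4] ≥ 2*data[p] + 2*p - 1 → (¬(2*p < -13 → vec[-3] ≤ vec[2] + 9))) ∧ ((¬(data[4] ≥ 2*data[p] + 2*p - 1)) → (¬(2*data[1] > 6*p + 19 → vec[-3] ≤ vec[2] + 9))))) ∧ ((¬(3*vec[p] ≤ -10)) → (¬(2*p < -13 → store(vec, p, -8)[-3] ≤ store(vec, p, -8)[2] + 9))) ∧ y = -5 implies it.
Every state satisfying the precondition satisfies the weakest precondition: the implication holds.
Answer: valid


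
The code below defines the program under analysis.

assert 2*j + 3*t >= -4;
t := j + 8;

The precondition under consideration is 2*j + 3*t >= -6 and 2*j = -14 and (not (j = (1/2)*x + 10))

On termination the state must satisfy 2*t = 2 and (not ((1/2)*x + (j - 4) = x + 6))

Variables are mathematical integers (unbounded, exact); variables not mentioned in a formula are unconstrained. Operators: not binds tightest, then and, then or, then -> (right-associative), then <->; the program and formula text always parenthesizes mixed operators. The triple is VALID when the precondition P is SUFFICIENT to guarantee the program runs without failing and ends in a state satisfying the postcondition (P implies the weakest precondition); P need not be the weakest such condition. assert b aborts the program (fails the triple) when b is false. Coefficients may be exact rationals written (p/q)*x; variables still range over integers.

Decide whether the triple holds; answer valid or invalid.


Working backward. After the program, the postcondition 2*t = 2 and (not ((1/2)*x + (j - 4) = x + 6)) must hold; in canonical form it is 2*t = 2 and (not (j = (1/2)*x + 10)).
Before t := j + 8: 2*j = -14 and (not (j = (1/2)*x + 10))
Before assert 2*j + 3*t >= -4: 2*j + 3*t >= -4 and 2*j = -14 and (not (j = (1/2)*x + 10))
The weakest precondition is 2*j + 3*t >= -4 and 2*j = -14 and (not (j = (1/2)*x + 10)).
Check whether 2*j + 3*t >= -6 and 2*j = -14 and (not (j = (1/2)*x + 10)) implies it.
Countermodel: at the initial state j = -7, t = 3, x = -33, the precondition holds but the weakest precondition fails.
Answer: invalid


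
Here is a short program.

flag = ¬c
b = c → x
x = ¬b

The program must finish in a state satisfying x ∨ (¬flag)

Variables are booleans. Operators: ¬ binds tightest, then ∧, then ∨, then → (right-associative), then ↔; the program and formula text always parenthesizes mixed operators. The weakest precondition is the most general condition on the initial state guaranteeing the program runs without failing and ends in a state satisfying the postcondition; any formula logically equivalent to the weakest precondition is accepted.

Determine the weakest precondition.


Working backward. After the program, x ∨ (¬flag) must hold.
Before x := ¬b: (¬b) ∨ (¬flag)
Before b := c → x: (¬(c → x)) ∨ (¬flag)
Before flag := ¬c: (¬(c → x)) ∨ c
Answer: WP = (¬(c → x)) ∨ c


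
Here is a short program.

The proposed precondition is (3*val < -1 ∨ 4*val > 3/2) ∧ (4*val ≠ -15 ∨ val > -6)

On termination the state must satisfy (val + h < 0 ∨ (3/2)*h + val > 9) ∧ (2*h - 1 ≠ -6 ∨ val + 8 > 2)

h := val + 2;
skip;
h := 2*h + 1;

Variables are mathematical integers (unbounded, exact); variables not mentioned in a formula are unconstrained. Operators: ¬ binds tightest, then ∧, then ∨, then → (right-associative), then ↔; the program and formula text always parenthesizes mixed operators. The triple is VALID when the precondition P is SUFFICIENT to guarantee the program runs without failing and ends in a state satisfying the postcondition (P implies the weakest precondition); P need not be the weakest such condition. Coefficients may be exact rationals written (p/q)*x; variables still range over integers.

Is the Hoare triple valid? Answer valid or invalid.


Working backward. After the program, the postcondition (val + h < 0 ∨ (3/2)*h + val > 9) ∧ (2*h - 1 ≠ -6 ∨ val + 8 > 2) must hold; in canonical form it is (h + val < 0 ∨ (3/2)*h + val > 9) ∧ (2*h ≠ -5 ∨ val > -6).
Before h := 2*h + 1: (2*h + val < -1 ∨ 3*h + val > 15/2) ∧ (4*h ≠ -7 ∨ val > -6)
Before skip: (2*h + val < -1 ∨ 3*h + val > 15/2) ∧ (4*h ≠ -7 ∨ val > -6)
Before h := val + 2: (3*val < -5 ∨ 4*val > 3/2) ∧ (4*val ≠ -15 ∨ val > -6)
The weakest precondition is (3*val < -5 ∨ 4*val > 3/2) ∧ (4*val ≠ -15 ∨ val > -6).
Check whether (3*val < -1 ∨ 4*val > 3/2) ∧ (4*val ≠ -15 ∨ val > -6) implies it.
Countermodel: at the initial state val = -1, the precondition holds but the weakest precondition fails.
Answer: invalid


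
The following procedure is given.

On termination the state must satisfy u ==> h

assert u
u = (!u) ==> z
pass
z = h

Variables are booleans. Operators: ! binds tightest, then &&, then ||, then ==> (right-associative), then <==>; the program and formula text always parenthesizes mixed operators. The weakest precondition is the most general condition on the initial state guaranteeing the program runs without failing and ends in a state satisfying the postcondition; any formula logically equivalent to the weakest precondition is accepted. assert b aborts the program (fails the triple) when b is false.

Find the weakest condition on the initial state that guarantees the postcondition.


Working backward. After the program, u ==> h must hold.
Before z := h: u ==> h
Before skip: u ==> h
Before u := (!u) ==> z: ((!u) ==> z) ==> h
Before assert u: u && (((!u) ==> z) ==> h)
Answer: WP = u && (((!u) ==> z) ==> h)


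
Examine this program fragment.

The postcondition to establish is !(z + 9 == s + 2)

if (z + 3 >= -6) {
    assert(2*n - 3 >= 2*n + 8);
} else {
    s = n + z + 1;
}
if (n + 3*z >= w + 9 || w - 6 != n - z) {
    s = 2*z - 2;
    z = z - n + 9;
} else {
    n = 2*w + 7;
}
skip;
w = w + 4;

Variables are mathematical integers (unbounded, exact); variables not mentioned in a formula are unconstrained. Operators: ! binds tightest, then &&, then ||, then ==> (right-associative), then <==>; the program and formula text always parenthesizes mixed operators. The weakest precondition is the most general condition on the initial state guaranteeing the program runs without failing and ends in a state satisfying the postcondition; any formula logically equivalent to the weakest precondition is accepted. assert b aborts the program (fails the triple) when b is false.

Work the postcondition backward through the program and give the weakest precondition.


Working backward. After the program, the postcondition !(z + 9 == s + 2) must hold; in canonical form it is !(z == s - 7).
Before w := w + 4: !(z == s - 7)
Before skip: !(z == s - 7)
Then branch requires !(n + z == 18); else branch requires !(z == s - 7).
Before the if: ((n + 3*z >= w + 9 || w + z != n + 6) ==> (!(n + z == 18))) && ((!(n + 3*z >= w + 9 || w + z != n + 6)) ==> (!(z == s - 7)))
Then branch requires false; else branch requires ((n + 3*z >= w + 9 || w + z != n + 6) ==> (!(n + z == 18))) && ((!(n + 3*z >= w + 9 || w + z != n + 6)) ==> (!(n == 6))).
Before the if: (!(z >= -9)) && ((!(z >= -9)) ==> (((n + 3*z >= w + 9 || w + z != n + 6) ==> (!(n + z == 18))) && ((!(n + 3*z >= w + 9 || w + z != n + 6)) ==> (!(n == 6)))))
Answer: WP = (!(z >= -9)) && ((!(z >= -9)) ==> (((n + 3*z >= w + 9 || w + z != n + 6) ==> (!(n + z == 18))) && ((!(n + 3*z >= w + 9 || w + z != n + 6)) ==> (!(n == 6)))))


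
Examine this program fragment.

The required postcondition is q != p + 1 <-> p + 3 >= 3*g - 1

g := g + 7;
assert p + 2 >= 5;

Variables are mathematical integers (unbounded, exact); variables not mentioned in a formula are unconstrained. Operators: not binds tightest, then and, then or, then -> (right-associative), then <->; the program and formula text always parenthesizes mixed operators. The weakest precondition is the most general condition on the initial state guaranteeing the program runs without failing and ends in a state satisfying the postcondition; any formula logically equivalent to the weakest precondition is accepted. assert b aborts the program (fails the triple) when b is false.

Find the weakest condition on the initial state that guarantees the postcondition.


Working backward. After the program, the postcondition q != p + 1 <-> p + 3 >= 3*g - 1 must hold; in canonical form it is q != p + 1 <-> p >= 3*g - 4.
Before assert p + 2 >= 5: p >= 3 and (q != p + 1 <-> p >= 3*g - 4)
Before g := g + 7: p >= 3 and (q != p + 1 <-> p >= 3*g + 17)
Answer: WP = p >= 3 and (q != p + 1 <-> p >= 3*g + 17)


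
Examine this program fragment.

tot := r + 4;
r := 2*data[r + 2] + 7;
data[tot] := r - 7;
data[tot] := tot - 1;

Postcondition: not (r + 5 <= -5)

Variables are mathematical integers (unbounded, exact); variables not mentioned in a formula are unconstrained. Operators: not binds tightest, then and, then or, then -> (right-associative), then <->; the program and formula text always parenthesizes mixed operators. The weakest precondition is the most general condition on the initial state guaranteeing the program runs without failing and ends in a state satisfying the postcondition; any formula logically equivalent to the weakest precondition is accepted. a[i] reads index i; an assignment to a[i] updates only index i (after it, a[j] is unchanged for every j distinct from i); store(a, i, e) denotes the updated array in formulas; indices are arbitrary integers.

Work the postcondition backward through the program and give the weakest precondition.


Working backward. After the program, the postcondition not (r + 5 <= -5) must hold; in canonical form it is not (r <= -10).
Before data[tot] := tot - 1: not (r <= -10)
Before data[tot] := r - 7: not (r <= -10)
Before r := 2*data[r + 2] + 7: not (2*data[r + 2] <= -17)
Before tot := r + 4: not (2*data[r + 2] <= -17)
Answer: WP = not (2*data[r + 2] <= -17)


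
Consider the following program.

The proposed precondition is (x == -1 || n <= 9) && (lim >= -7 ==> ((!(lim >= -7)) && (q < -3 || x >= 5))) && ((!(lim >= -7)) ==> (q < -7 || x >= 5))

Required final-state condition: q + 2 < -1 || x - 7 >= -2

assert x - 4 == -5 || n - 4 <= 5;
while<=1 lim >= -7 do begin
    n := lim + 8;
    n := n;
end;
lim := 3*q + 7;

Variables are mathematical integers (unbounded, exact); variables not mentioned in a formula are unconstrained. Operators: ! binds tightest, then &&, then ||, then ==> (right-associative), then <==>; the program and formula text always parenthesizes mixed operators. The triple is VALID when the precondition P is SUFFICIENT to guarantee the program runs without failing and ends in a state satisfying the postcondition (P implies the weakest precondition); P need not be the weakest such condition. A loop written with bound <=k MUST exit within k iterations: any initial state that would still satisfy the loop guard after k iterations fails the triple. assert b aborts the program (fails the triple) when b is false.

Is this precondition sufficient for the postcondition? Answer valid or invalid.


Working backward. After the program, the postcondition q + 2 < -1 || x - 7 >= -2 must hold; in canonical form it is q < -3 || x >= 5.
Before lim := 3*q + 7: q < -3 || x >= 5
Before the loop (bound <=1), unroll the exhaustion recursion (WP_0 = exit-now case; WP_j = one more guarded iteration, up to j = 1):
  WP_0: (!(lim >= -7)) && (q < -3 || x >= 5)
  WP_1: (lim >= -7 ==> ((!(lim >= -7)) && (q < -3 || x >= 5))) && ((!(lim >= -7)) ==> (q < -3 || x >= 5))
So before the loop: (lim >= -7 ==> ((!(lim >= -7)) && (q < -3 || x >= 5))) && ((!(lim >= -7)) ==> (q < -3 || x >= 5))
Before assert x - 4 == -5 || n - 4 <= 5: (x == -1 || n <= 9) && (lim >= -7 ==> ((!(lim >= -7)) && (q < -3 || x >= 5))) && ((!(lim >= -7)) ==> (q < -3 || x >= 5))
The weakest precondition is (x == -1 || n <= 9) && (lim >= -7 ==> ((!(lim >= -7)) && (q < -3 || x >= 5))) && ((!(lim >= -7)) ==> (q < -3 || x >= 5)).
Check whether (x == -1 || n <= 9) && (lim >= -7 ==> ((!(lim >= -7)) && (q < -3 || x >= 5))) && ((!(lim >= -7)) ==> (q < -7 || x >= 5)) implies it.
Every state satisfying the precondition satisfies the weakest precondition: the implication holds.
Answer: valid


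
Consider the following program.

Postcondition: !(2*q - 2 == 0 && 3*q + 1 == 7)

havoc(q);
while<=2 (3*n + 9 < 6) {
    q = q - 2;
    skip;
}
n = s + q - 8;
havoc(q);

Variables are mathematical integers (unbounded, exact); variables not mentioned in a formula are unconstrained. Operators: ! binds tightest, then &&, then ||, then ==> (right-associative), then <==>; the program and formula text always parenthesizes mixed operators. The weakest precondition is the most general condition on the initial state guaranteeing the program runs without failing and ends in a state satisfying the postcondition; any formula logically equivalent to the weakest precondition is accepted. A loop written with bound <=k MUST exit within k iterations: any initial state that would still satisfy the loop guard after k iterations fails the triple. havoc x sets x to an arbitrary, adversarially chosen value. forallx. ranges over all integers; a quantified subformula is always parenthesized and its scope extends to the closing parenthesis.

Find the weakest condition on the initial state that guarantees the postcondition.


Working backward. After the program, the postcondition !(2*q - 2 == 0 && 3*q + 1 == 7) must hold; in canonical form it is !(2*q == 2 && 3*q == 6).
Before havoc q: forall q_1. (!(2*q_1 == 2 && 3*q_1 == 6))
Before n := s + q - 8: forall q_1. (!(2*q_1 == 2 && 3*q_1 == 6))
Before the loop (bound <=2), unroll the exhaustion recursion (WP_0 = exit-now case; WP_j = one more guarded iteration, up to j = 2):
  WP_0: (!(3*n < -3)) && (forall q_1. (!(2*q_1 == 2 && 3*q_1 == 6)))
  WP_1: (3*n < -3 ==> ((!(3*n < -3)) && (forall q_1. (!(2*q_1 == 2 && 3*q_1 == 6))))) && ((!(3*n < -3)) ==> (forall q_1. (!(2*q_1 == 2 && 3*q_1 == 6))))
  WP_2: (3*n < -3 ==> ((3*n < -3 ==> ((!(3*n < -3)) && (forall q_1. (!(2*q_1 == 2 && 3*q_1 == 6))))) && ((!(3*n < -3)) ==> (forall q_1. (!(2*q_1 == 2 && 3*q_1 == 6)))))) && ((!(3*n < -3)) ==> (forall q_1. (!(2*q_1 == 2 && 3*q_1 == 6))))
So before the loop: (3*n < -3 ==> ((3*n < -3 ==> ((!(3*n < -3)) && (forall q_1. (!(2*q_1 == 2 && 3*q_1 == 6))))) && ((!(3*n < -3)) ==> (forall q_1. (!(2*q_1 == 2 && 3*q_1 == 6)))))) && ((!(3*n < -3)) ==> (forall q_1. (!(2*q_1 == 2 && 3*q_1 == 6))))
Before havoc q: (3*n < -3 ==> ((3*n < -3 ==> ((!(3*n < -3)) && (forall q_1. (!(2*q_1 == 2 && 3*q_1 == 6))))) && ((!(3*n < -3)) ==> (forall q_1. (!(2*q_1 == 2 && 3*q_1 == 6)))))) && ((!(3*n < -3)) ==> (forall q_1. (!(2*q_1 == 2 && 3*q_1 == 6))))
Answer: WP = (3*n < -3 ==> ((3*n < -3 ==> ((!(3*n < -3)) && (forall q_1. (!(2*q_1 == 2 && 3*q_1 == 6))))) && ((!(3*n < -3)) ==> (forall q_1. (!(2*q_1 == 2 && 3*q_1 == 6)))))) && ((!(3*n < -3)) ==> (forall q_1. (!(2*q_1 == 2 && 3*q_1 == 6))))


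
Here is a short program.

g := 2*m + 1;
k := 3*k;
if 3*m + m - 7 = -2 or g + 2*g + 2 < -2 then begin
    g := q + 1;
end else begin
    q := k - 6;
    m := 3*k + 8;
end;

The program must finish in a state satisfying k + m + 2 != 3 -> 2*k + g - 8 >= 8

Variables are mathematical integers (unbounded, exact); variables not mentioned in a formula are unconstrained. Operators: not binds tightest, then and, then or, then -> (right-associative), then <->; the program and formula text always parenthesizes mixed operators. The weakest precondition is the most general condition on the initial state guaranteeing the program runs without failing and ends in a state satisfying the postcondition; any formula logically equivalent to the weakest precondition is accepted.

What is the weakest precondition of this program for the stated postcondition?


Working backward. After the program, the postcondition k + m + 2 != 3 -> 2*k + g - 8 >= 8 must hold; in canonical form it is k + m != 1 -> g + 2*k >= 16.
Then branch requires k + m != 1 -> 2*k + q >= 15; else branch requires 4*k != -7 -> g + 2*k >= 16.
Before the if: ((4*m = 5 or 3*g < -4) -> (k + m != 1 -> 2*k + q >= 15)) and ((not (4*m = 5 or 3*g < -4)) -> (4*k != -7 -> g + 2*k >= 16))
Before k := 3*k: ((4*m = 5 or 3*g < -4) -> (3*k + m != 1 -> 6*k + q >= 15)) and ((not (4*m = 5 or 3*g < -4)) -> (12*k != -7 -> g + 6*k >= 16))
Before g := 2*m + 1: ((4*m = 5 or 6*m < -7) -> (3*k + m != 1 -> 6*k + q >= 15)) and ((not (4*m = 5 or 6*m < -7)) -> (12*k != -7 -> 6*k + 2*m >= 15))
Answer: WP = ((4*m = 5 or 6*m < -7) -> (3*k + m != 1 -> 6*k + q >= 15)) and ((not (4*m = 5 or 6*m < -7)) -> (12*k != -7 -> 6*k + 2*m >= 15))


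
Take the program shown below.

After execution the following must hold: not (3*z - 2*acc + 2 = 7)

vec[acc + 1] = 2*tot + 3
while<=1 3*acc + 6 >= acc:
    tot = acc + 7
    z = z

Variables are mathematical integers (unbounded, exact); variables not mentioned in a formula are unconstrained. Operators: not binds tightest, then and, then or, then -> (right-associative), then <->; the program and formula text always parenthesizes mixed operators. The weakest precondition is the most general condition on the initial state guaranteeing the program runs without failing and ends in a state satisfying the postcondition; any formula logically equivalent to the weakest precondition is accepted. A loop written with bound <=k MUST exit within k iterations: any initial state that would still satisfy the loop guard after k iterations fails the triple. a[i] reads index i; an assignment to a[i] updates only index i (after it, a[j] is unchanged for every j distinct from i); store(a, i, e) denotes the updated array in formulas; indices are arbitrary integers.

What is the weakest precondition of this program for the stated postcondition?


Working backward. After the program, the postcondition not (3*z - 2*acc + 2 = 7) must hold; in canonical form it is not (3*z = 2*acc + 5).
Before the loop (bound <=1), unroll the exhaustion recursion (WP_0 = exit-now case; WP_j = one more guarded iteration, up to j = 1):
  WP_0: (not (2*acc >= -6)) and (not (3*z = 2*acc + 5))
  WP_1: (2*acc >= -6 -> ((not (2*acc >= -6)) and (not (3*z = 2*acc + 5)))) and ((not (2*acc >= -6)) -> (not (3*z = 2*acc + 5)))
So before the loop: (2*acc >= -6 -> ((not (2*acc >= -6)) and (not (3*z = 2*acc + 5)))) and ((not (2*acc >= -6)) -> (not (3*z = 2*acc + 5)))
Before vec[acc + 1] := 2*tot + 3: (2*acc >= -6 -> ((not (2*acc >= -6)) and (not (3*z = 2*acc + 5)))) and ((not (2*acc >= -6)) -> (not (3*z = 2*acc + 5)))
Answer: WP = (2*acc >= -6 -> ((not (2*acc >= -6)) and (not (3*z = 2*acc + 5)))) and ((not (2*acc >= -6)) -> (not (3*z = 2*acc + 5)))


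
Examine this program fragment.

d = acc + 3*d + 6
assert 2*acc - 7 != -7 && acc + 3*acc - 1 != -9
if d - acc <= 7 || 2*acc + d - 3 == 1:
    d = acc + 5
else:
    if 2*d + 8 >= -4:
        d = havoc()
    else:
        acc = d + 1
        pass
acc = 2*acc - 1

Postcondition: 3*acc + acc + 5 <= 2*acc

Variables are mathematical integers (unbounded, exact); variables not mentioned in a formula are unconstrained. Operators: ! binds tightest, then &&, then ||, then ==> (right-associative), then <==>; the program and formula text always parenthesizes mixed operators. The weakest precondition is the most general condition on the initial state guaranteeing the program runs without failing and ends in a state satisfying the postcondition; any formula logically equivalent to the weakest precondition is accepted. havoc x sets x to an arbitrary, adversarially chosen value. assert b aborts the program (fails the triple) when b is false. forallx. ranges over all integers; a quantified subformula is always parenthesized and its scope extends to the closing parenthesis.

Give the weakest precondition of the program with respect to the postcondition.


Working backward. After the program, the postcondition 3*acc + acc + 5 <= 2*acc must hold; in canonical form it is 2*acc <= -5.
Before acc := 2*acc - 1: 4*acc <= -3
Then branch requires 4*acc <= -3; else branch requires (2*d >= -12 ==> 4*acc <= -3) && ((!(2*d >= -12)) ==> 4*d <= -7).
Before the if: ((d <= acc + 7 || 2*acc + d == 4) ==> 4*acc <= -3) && ((!(d <= acc + 7 || 2*acc + d == 4)) ==> ((2*d >= -12 ==> 4*acc <= -3) && ((!(2*d >= -12)) ==> 4*d <= -7)))
Before assert 2*acc - 7 != -7 && acc + 3*acc - 1 != -9: 2*acc != 0 && 4*acc != -8 && ((d <= acc + 7 || 2*acc + d == 4) ==> 4*acc <= -3) && ((!(d <= acc + 7 || 2*acc + d == 4)) ==> ((2*d >= -12 ==> 4*acc <= -3) && ((!(2*d >= -12)) ==> 4*d <= -7)))
Before d := acc + 3*d + 6: 2*acc != 0 && 4*acc != -8 && ((3*d <= 1 || 3*acc + 3*d == -2) ==> 4*acc <= -3) && ((!(3*d <= 1 || 3*acc + 3*d == -2)) ==> ((2*acc + 6*d >= -24 ==> 4*acc <= -3) && ((!(2*acc + 6*d >= -24)) ==> 4*acc + 12*d <= -31)))
Answer: WP = 2*acc != 0 && 4*acc != -8 && ((3*d <= 1 || 3*acc + 3*d == -2) ==> 4*acc <= -3) && ((!(3*d <= 1 || 3*acc + 3*d == -2)) ==> ((2*acc + 6*d >= -24 ==> 4*acc <= -3) && ((!(2*acc + 6*d >= -24)) ==> 4*acc + 12*d <= -31)))


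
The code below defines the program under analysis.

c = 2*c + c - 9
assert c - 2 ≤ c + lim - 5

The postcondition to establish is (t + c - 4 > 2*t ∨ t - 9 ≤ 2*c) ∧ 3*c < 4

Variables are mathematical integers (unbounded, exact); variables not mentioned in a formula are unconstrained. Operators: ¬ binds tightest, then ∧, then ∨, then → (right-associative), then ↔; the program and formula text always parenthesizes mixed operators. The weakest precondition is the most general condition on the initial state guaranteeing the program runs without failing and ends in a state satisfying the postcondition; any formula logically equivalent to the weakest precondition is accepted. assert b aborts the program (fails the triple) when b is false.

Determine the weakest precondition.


Working backward. After the program, the postcondition (t + c - 4 > 2*t ∨ t - 9 ≤ 2*c) ∧ 3*c < 4 must hold; in canonical form it is (c > t + 4 ∨ t ≤ 2*c + 9) ∧ 3*c < 4.
Before assert c - 2 ≤ c + lim - 5: lim ≥ 3 ∧ (c > t + 4 ∨ t ≤ 2*c + 9) ∧ 3*c < 4
Before c := 2*c + c - 9: lim ≥ 3 ∧ (3*c > t + 13 ∨ t ≤ 6*c - 9) ∧ 9*c < 31
Answer: WP = lim ≥ 3 ∧ (3*c > t + 13 ∨ t ≤ 6*c - 9) ∧ 9*c < 31


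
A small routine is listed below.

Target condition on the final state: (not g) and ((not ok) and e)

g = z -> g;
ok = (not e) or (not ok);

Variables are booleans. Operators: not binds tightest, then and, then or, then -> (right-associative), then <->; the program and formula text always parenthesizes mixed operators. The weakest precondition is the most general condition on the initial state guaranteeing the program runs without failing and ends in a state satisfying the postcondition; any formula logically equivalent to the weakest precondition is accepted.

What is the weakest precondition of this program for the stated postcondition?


Working backward. After the program, the postcondition (not g) and ((not ok) and e) must hold; in canonical form it is (not g) and (not ok) and e.
Before ok := (not e) or (not ok): (not g) and (not ((not e) or (not ok))) and e
Before g := z -> g: (not (z -> g)) and (not ((not e) or (not ok))) and e
Answer: WP = (not (z -> g)) and (not ((not e) or (not ok))) and e


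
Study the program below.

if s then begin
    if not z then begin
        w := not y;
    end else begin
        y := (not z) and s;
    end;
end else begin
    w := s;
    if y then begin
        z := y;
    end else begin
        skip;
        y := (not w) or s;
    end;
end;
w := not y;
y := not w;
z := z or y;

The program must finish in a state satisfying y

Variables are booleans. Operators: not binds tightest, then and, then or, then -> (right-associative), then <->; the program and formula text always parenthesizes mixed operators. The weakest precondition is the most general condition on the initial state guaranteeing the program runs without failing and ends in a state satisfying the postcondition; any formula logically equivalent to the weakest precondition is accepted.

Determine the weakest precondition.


Working backward. After the program, y must hold.
Before z := z or y: y
Before y := not w: not w
Before w := not y: y
Then branch requires ((not z) -> y) and (z -> ((not z) and s)); else branch requires true.
Before the if: s -> (((not z) -> y) and (z -> ((not z) and s)))
Answer: WP = s -> (((not z) -> y) and (z -> ((not z) and s)))


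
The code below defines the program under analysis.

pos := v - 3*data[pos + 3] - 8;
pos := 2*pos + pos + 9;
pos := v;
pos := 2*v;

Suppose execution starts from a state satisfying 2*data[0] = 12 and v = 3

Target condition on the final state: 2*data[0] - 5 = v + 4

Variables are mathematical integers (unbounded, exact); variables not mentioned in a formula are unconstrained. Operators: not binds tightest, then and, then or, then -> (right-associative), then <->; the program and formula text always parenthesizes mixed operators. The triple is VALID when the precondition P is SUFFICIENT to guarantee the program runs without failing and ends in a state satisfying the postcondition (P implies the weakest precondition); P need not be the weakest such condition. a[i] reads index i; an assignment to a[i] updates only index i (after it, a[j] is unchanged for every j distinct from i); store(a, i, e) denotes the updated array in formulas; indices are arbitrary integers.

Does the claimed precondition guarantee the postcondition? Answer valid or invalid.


Working backward. After the program, the postcondition 2*data[0] - 5 = v + 4 must hold; in canonical form it is 2*data[0] = v + 9.
Before pos := 2*v: 2*data[0] = v + 9
Before pos := v: 2*data[0] = v + 9
Before pos := 2*pos + pos + 9: 2*data[0] = v + 9
Before pos := v - 3*data[pos + 3] - 8: 2*data[0] = v + 9
The weakest precondition is 2*data[0] = v + 9.
Check whether 2*data[0] = 12 and v = 3 implies it.
Every state satisfying the precondition satisfies the weakest precondition: the implication holds.
Answer: valid


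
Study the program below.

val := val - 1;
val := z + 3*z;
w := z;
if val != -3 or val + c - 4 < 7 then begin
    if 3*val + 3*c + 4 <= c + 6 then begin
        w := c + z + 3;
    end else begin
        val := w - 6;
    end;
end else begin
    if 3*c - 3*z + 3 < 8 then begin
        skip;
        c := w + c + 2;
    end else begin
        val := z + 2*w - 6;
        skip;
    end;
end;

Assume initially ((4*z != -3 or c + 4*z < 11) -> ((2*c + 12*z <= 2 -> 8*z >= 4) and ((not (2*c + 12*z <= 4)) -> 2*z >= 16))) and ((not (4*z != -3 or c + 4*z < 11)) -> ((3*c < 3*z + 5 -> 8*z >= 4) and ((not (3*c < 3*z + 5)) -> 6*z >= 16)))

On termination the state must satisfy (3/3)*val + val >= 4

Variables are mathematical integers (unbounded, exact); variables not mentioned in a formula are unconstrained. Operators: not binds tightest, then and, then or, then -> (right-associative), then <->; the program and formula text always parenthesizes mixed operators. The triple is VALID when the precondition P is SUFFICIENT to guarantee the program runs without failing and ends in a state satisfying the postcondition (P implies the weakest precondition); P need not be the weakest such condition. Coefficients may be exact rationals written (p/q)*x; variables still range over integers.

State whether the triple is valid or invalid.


Working backward. After the program, the postcondition (3/3)*val + val >= 4 must hold; in canonical form it is 2*val >= 4.
Then branch requires (2*c + 3*val <= 2 -> 2*val >= 4) and ((not (2*c + 3*val <= 2)) -> 2*w >= 16); else branch requires (3*c < 3*z + 5 -> 2*val >= 4) and ((not (3*c < 3*z + 5)) -> 4*w + 2*z >= 16).
Before the if: ((val != -3 or c + val < 11) -> ((2*c + 3*val <= 2 -> 2*val >= 4) and ((not (2*c + 3*val <= 2)) -> 2*w >= 16))) and ((not (val != -3 or c + val < 11)) -> ((3*c < 3*z + 5 -> 2*val >= 4) and ((not (3*c < 3*z + 5)) -> 4*w + 2*z >= 16)))
Before w := z: ((val != -3 or c + val < 11) -> ((2*c + 3*val <= 2 -> 2*val >= 4) and ((not (2*c + 3*val <= 2)) -> 2*z >= 16))) and ((not (val != -3 or c + val < 11)) -> ((3*c < 3*z + 5 -> 2*val >= 4) and ((not (3*c < 3*z + 5)) -> 6*z >= 16)))
Before val := z + 3*z: ((4*z != -3 or c + 4*z < 11) -> ((2*c + 12*z <= 2 -> 8*z >= 4) and ((not (2*c + 12*z <= 2)) -> 2*z >= 16))) and ((not (4*z != -3 or c + 4*z < 11)) -> ((3*c < 3*z + 5 -> 8*z >= 4) and ((not (3*c < 3*z + 5)) -> 6*z >= 16)))
Before val := val - 1: ((4*z != -3 or c + 4*z < 11) -> ((2*c + 12*z <= 2 -> 8*z >= 4) and ((not (2*c + 12*z <= 2)) -> 2*z >= 16))) and ((not (4*z != -3 or c + 4*z < 11)) -> ((3*c < 3*z + 5 -> 8*z >= 4) and ((not (3*c < 3*z + 5)) -> 6*z >= 16)))
The weakest precondition is ((4*z != -3 or c + 4*z < 11) -> ((2*c + 12*z <= 2 -> 8*z >= 4) and ((not (2*c + 12*z <= 2)) -> 2*z >= 16))) and ((not (4*z != -3 or c + 4*z < 11)) -> ((3*c < 3*z + 5 -> 8*z >= 4) and ((not (3*c < 3*z + 5)) -> 6*z >= 16))).
Check whether ((4*z != -3 or c + 4*z < 11) -> ((2*c + 12*z <= 2 -> 8*z >= 4) and ((not (2*c + 12*z <= 4)) -> 2*z >= 16))) and ((not (4*z != -3 or c + 4*z < 11)) -> ((3*c < 3*z + 5 -> 8*z >= 4) and ((not (3*c < 3*z + 5)) -> 6*z >= 16))) implies it.
Countermodel: at the initial state c = 2, z = 0, the precondition holds but the weakest precondition fails.
Answer: invalid
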